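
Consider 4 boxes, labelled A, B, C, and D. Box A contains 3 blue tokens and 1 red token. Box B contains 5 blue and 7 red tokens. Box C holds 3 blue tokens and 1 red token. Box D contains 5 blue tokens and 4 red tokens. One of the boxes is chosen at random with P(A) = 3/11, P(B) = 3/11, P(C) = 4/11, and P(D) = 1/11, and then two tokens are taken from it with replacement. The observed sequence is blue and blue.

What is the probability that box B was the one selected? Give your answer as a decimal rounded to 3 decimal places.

0.109

Under each hypothesis, the probability of the observed sequence is: P(data | box A) = (3/4)(3/4) = 0.5625; P(data | box B) = (5/12)(5/12) = 0.17361; P(data | box C) = (3/4)(3/4) = 0.5625; P(data | box D) = (5/9)(5/9) = 0.30864.
Multiplying each by its prior: 3/11 · 0.5625 = 0.15341, 3/11 · 0.17361 = 0.047348, 4/11 · 0.5625 = 0.20455, 1/11 · 0.30864 = 0.028058; summing to 0.43336.
Therefore the posterior P(box B | data) = (0.047348) / (0.43336) = 0.10926.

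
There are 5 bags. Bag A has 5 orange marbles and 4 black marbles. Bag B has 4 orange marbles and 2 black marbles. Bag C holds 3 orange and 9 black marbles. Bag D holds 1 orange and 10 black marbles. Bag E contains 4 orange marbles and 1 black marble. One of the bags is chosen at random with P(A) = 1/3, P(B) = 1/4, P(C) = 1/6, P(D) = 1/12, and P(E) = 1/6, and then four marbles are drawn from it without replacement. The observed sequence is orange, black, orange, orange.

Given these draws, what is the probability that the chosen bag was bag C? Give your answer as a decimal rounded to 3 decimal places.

Compute the likelihood of the observed sequence for each case: P(data | bag A) = (5/9)(4/8)(4/7)(3/6) = 0.079365; P(data | bag B) = (4/6)(2/5)(3/4)(2/3) = 0.13333; P(data | bag C) = (3/12)(9/11)(2/10)(1/9) = 0.0045455; P(data | bag D) = (1/11)(10/10)(0/9) = 0; P(data | bag E) = (4/5)(1/4)(3/3)(2/2) = 0.2.
Weighting by the prior gives 1/3 · 0.079365 = 0.026455, 1/4 · 0.13333 = 0.033333, 1/6 · 0.0045455 = 0.00075758, 1/12 · 0 = 0, 1/6 · 0.2 = 0.033333; summing to 0.093879.
Therefore the posterior P(bag C | data) = (0.00075758) / (0.093879) = 0.0080697.

0.008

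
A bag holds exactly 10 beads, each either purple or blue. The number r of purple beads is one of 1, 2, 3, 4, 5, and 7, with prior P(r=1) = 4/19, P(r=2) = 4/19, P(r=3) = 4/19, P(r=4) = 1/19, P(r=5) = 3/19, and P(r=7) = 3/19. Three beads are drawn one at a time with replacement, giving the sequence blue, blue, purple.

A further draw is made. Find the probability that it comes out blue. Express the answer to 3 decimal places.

For each hypothesis, P(data | H) works out to: P(data | r = 1) = (9/10)(9/10)(1/10) = 0.081; P(data | r = 2) = (8/10)(8/10)(2/10) = 0.128; P(data | r = 3) = (7/10)(7/10)(3/10) = 0.147; P(data | r = 4) = (6/10)(6/10)(4/10) = 0.144; P(data | r = 5) = (5/10)(5/10)(5/10) = 0.125; P(data | r = 7) = (3/10)(3/10)(7/10) = 0.063.
The prior-weighted likelihoods are 4/19 · 0.081 = 0.017053, 4/19 · 0.128 = 0.026947, 4/19 · 0.147 = 0.030947, 1/19 · 0.144 = 0.0075789, 3/19 · 0.125 = 0.019737, 3/19 · 0.063 = 0.0099474; these sum to 0.11221.
Normalising, the posterior is P(r = 1 | data) = 0.15197, P(r = 2 | data) = 0.24015, P(r = 3 | data) = 0.2758, P(r = 4 | data) = 0.067542, P(r = 5 | data) = 0.17589, P(r = 7 | data) = 0.088649.
The predictive probability is P(blue next | data) = (9/10)(0.15197) + (4/5)(0.24015) + (7/10)(0.2758) + (3/5)(0.067542) + (1/2)(0.17589) + (3/10)(0.088649) = 0.67702.

0.677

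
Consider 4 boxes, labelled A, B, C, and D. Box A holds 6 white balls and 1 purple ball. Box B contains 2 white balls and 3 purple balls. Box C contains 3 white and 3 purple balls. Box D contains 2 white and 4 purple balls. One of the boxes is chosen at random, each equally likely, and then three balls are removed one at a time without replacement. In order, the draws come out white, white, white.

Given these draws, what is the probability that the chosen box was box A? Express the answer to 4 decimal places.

0.9195

Under each hypothesis, the probability of the observed sequence is: P(data | box A) = (6/7)(5/6)(4/5) = 4/7; P(data | box B) = (2/5)(1/4)(0/3) = 0; P(data | box C) = (3/6)(2/5)(1/4) = 1/20; P(data | box D) = (2/6)(1/5)(0/4) = 0.
The prior-weighted likelihoods are 1/4 · 4/7 = 1/7, 1/4 · 0 = 0, 1/4 · 1/20 = 1/80, 1/4 · 0 = 0; summing to 87/560.
Hence P(box A | data) = (1/7) / (87/560) = 80/87.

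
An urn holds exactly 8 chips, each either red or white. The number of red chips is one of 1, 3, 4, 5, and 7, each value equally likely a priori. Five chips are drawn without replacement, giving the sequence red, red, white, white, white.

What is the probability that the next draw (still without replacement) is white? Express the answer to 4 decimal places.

0.4375

Under each hypothesis, the probability of the observed sequence is: P(data | r = 1) = (1/8)(0/7) = 0; P(data | r = 3) = (3/8)(2/7)(5/6)(4/5)(3/4) = 3/56; P(data | r = 4) = (4/8)(3/7)(4/6)(3/5)(2/4) = 3/70; P(data | r = 5) = (5/8)(4/7)(3/6)(2/5)(1/4) = 1/56; P(data | r = 7) = (7/8)(6/7)(1/6)(0/5) = 0.
Multiplying each by its prior: 1/5 · 0 = 0, 1/5 · 3/56 = 3/280, 1/5 · 3/70 = 3/350, 1/5 · 1/56 = 1/280, 1/5 · 0 = 0; with total 4/175.
Dividing through by the total gives posterior P(r = 1 | data) = 0, P(r = 3 | data) = 15/32, P(r = 4 | data) = 3/8, P(r = 5 | data) = 5/32, P(r = 7 | data) = 0.
So P(white next | data) = Σ P(white next | H) P(H | data) = (2/3)(15/32) + (1/3)(3/8) + (0)(5/32) = 7/16.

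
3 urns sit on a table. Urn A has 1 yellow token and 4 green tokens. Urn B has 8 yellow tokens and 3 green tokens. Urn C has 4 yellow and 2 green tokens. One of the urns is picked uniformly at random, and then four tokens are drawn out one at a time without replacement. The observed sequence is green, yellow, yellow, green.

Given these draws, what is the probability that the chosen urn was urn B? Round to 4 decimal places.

The likelihood of the observed sequence under each hypothesis: P(data | urn A) = (4/5)(1/4)(0/3) = 0; P(data | urn B) = (3/11)(8/10)(7/9)(2/8) = 7/165; P(data | urn C) = (2/6)(4/5)(3/4)(1/3) = 1/15.
Multiplying each by its prior: 1/3 · 0 = 0, 1/3 · 7/165 = 7/495, 1/3 · 1/15 = 1/45; summing to 2/55.
So P(urn B | data) = (7/495) / (2/55) = 7/18.

0.3889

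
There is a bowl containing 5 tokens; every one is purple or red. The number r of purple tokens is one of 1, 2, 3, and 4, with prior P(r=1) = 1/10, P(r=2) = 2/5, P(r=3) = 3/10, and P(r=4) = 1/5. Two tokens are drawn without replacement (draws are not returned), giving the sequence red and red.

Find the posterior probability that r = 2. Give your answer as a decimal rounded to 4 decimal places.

Compute the likelihood of the observed sequence for each case: P(data | r = 1) = (4/5)(3/4) = 3/5; P(data | r = 2) = (3/5)(2/4) = 3/10; P(data | r = 3) = (2/5)(1/4) = 1/10; P(data | r = 4) = (1/5)(0/4) = 0.
Multiplying each by its prior: 1/10 · 3/5 = 3/50, 2/5 · 3/10 = 3/25, 3/10 · 1/10 = 3/100, 1/5 · 0 = 0; summing to 21/100.
Therefore the posterior P(r = 2 | data) = (3/25) / (21/100) = 4/7.

0.5714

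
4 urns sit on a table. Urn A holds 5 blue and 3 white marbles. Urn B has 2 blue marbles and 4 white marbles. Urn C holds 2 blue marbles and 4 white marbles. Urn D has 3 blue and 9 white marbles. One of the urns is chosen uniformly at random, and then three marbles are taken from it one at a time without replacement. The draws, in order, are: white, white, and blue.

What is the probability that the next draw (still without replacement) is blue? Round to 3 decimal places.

0.369

The likelihood of the observed sequence under each hypothesis: P(data | urn A) = (3/8)(2/7)(5/6) = 0.089286; P(data | urn B) = (4/6)(3/5)(2/4) = 0.2; P(data | urn C) = (4/6)(3/5)(2/4) = 0.2; P(data | urn D) = (9/12)(8/11)(3/10) = 0.16364.
The prior-weighted likelihoods are 1/4 · 0.089286 = 0.022321, 1/4 · 0.2 = 0.05, 1/4 · 0.2 = 0.05, 1/4 · 0.16364 = 0.040909; with total 0.16323.
The posterior is then P(urn A | data) = 0.13675, P(urn B | data) = 0.30632, P(urn C | data) = 0.30632, P(urn D | data) = 0.25062.
The predictive probability is P(blue next | data) = (4/5)(0.13675) + (1/3)(0.30632) + (1/3)(0.30632) + (2/9)(0.25062) = 0.3693.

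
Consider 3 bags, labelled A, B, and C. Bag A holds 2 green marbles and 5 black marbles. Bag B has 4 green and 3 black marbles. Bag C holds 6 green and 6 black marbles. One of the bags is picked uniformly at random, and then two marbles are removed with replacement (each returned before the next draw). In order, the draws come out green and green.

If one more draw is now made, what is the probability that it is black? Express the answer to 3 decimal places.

The likelihood of the observed sequence under each hypothesis: P(data | bag A) = (2/7)(2/7) = 4/49; P(data | bag B) = (4/7)(4/7) = 16/49; P(data | bag C) = (6/12)(6/12) = 1/4.
Weighting by the prior gives 1/3 · 4/49 = 4/147, 1/3 · 16/49 = 16/147, 1/3 · 1/4 = 1/12; these sum to 43/196.
Normalising, the posterior is P(bag A | data) = 0.12403, P(bag B | data) = 0.49612, P(bag C | data) = 0.37984.
Averaging over the posterior, P(black next | data) = (5/7)(0.12403) + (3/7)(0.49612) + (1/2)(0.37984) = 0.49114.

0.491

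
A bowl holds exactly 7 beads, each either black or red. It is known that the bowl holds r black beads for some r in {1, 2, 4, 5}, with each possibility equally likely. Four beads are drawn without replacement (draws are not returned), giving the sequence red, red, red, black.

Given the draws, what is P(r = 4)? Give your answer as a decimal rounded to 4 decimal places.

0.0909

The likelihood of the observed sequence under each hypothesis: P(data | r = 1) = (6/7)(5/6)(4/5)(1/4) = 1/7; P(data | r = 2) = (5/7)(4/6)(3/5)(2/4) = 1/7; P(data | r = 4) = (3/7)(2/6)(1/5)(4/4) = 1/35; P(data | r = 5) = (2/7)(1/6)(0/5) = 0.
The prior-weighted likelihoods are 1/4 · 1/7 = 1/28, 1/4 · 1/7 = 1/28, 1/4 · 1/35 = 1/140, 1/4 · 0 = 0; summing to 11/140.
By Bayes' rule, P(r = 4 | data) = (1/140) / (11/140) = 1/11.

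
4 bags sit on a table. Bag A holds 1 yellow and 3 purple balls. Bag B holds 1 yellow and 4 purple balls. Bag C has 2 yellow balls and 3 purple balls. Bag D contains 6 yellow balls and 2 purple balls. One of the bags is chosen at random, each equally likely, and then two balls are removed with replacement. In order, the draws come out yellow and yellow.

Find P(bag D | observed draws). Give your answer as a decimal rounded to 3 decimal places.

Under each hypothesis, the probability of the observed sequence is: P(data | bag A) = (1/4)(1/4) = 1/16; P(data | bag B) = (1/5)(1/5) = 1/25; P(data | bag C) = (2/5)(2/5) = 4/25; P(data | bag D) = (6/8)(6/8) = 9/16.
Weighting by the prior gives 1/4 · 1/16 = 1/64, 1/4 · 1/25 = 1/100, 1/4 · 4/25 = 1/25, 1/4 · 9/16 = 9/64; summing to 33/160.
Hence P(bag D | data) = (9/64) / (33/160) = 15/22.

0.682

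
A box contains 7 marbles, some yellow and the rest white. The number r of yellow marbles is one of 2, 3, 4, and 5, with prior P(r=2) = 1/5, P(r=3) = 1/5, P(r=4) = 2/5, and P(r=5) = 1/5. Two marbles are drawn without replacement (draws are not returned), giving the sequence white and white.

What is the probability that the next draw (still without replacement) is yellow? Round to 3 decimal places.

The likelihood of the observed sequence under each hypothesis: P(data | r = 2) = (5/7)(4/6) = 10/21; P(data | r = 3) = (4/7)(3/6) = 2/7; P(data | r = 4) = (3/7)(2/6) = 1/7; P(data | r = 5) = (2/7)(1/6) = 1/21.
Multiplying each by its prior: 1/5 · 10/21 = 2/21, 1/5 · 2/7 = 2/35, 2/5 · 1/7 = 2/35, 1/5 · 1/21 = 1/105; summing to 23/105.
Normalising, the posterior is P(r = 2 | data) = 10/23, P(r = 3 | data) = 6/23, P(r = 4 | data) = 6/23, P(r = 5 | data) = 1/23.
The predictive probability is P(yellow next | data) = (2/5)(10/23) + (3/5)(6/23) + (4/5)(6/23) + (1)(1/23) = 67/115.

0.583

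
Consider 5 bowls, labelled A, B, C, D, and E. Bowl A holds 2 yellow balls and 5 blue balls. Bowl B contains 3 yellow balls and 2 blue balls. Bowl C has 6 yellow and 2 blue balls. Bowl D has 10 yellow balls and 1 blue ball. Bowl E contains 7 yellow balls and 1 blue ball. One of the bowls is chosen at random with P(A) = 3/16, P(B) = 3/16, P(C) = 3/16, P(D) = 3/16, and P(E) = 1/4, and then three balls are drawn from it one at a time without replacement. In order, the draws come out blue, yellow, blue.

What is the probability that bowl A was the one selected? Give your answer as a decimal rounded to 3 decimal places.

For each hypothesis, P(data | H) works out to: P(data | bowl A) = (5/7)(2/6)(4/5) = 0.19048; P(data | bowl B) = (2/5)(3/4)(1/3) = 0.1; P(data | bowl C) = (2/8)(6/7)(1/6) = 0.035714; P(data | bowl D) = (1/11)(10/10)(0/9) = 0; P(data | bowl E) = (1/8)(7/7)(0/6) = 0.
Multiplying each by its prior: 3/16 · 0.19048 = 0.035714, 3/16 · 0.1 = 0.01875, 3/16 · 0.035714 = 0.0066964, 3/16 · 0 = 0, 1/4 · 0 = 0; these sum to 0.061161.
Hence P(bowl A | data) = (0.035714) / (0.061161) = 0.58394.

0.584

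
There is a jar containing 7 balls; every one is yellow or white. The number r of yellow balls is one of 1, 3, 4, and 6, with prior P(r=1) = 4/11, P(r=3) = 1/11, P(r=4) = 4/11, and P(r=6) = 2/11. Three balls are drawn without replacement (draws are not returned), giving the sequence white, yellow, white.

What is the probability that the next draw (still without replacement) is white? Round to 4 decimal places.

For each hypothesis, P(data | H) works out to: P(data | r = 1) = (6/7)(1/6)(5/5) = 1/7; P(data | r = 3) = (4/7)(3/6)(3/5) = 6/35; P(data | r = 4) = (3/7)(4/6)(2/5) = 4/35; P(data | r = 6) = (1/7)(6/6)(0/5) = 0.
Weighting by the prior gives 4/11 · 1/7 = 4/77, 1/11 · 6/35 = 6/385, 4/11 · 4/35 = 16/385, 2/11 · 0 = 0; with total 6/55.
Dividing through by the total gives posterior P(r = 1 | data) = 10/21, P(r = 3 | data) = 1/7, P(r = 4 | data) = 8/21, P(r = 6 | data) = 0.
The predictive probability is P(white next | data) = (1)(10/21) + (1/2)(1/7) + (1/4)(8/21) = 9/14.

0.6429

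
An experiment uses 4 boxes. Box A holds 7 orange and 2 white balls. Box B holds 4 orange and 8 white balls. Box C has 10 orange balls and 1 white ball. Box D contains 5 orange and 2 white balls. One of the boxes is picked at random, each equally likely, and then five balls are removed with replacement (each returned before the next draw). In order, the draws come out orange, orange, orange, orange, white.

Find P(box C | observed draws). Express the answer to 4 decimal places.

Under each hypothesis, the probability of the observed sequence is: P(data | box A) = (7/9)(7/9)(7/9)(7/9)(2/9) = 0.081322; P(data | box B) = (4/12)(4/12)(4/12)(4/12)(8/12) = 0.0082305; P(data | box C) = (10/11)(10/11)(10/11)(10/11)(1/11) = 0.062092; P(data | box D) = (5/7)(5/7)(5/7)(5/7)(2/7) = 0.074374.
The prior-weighted likelihoods are 1/4 · 0.081322 = 0.020331, 1/4 · 0.0082305 = 0.0020576, 1/4 · 0.062092 = 0.015523, 1/4 · 0.074374 = 0.018593; these sum to 0.056505.
By Bayes' rule, P(box C | data) = (0.015523) / (0.056505) = 0.27472.

0.2747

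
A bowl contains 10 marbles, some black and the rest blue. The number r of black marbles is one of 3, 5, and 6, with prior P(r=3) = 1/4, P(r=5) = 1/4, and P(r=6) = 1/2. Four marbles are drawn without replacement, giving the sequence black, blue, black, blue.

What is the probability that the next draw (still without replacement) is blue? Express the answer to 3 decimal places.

Compute the likelihood of the observed sequence for each case: P(data | r = 3) = (3/10)(7/9)(2/8)(6/7) = 1/20; P(data | r = 5) = (5/10)(5/9)(4/8)(4/7) = 5/63; P(data | r = 6) = (6/10)(4/9)(5/8)(3/7) = 1/14.
Multiplying each by its prior: 1/4 · 1/20 = 1/80, 1/4 · 5/63 = 5/252, 1/2 · 1/14 = 1/28; these sum to 49/720.
Dividing through by the total gives posterior P(r = 3 | data) = 9/49, P(r = 5 | data) = 100/343, P(r = 6 | data) = 180/343.
So P(blue next | data) = Σ P(blue next | H) P(H | data) = (5/6)(9/49) + (1/2)(100/343) + (1/3)(180/343) = 325/686.

0.474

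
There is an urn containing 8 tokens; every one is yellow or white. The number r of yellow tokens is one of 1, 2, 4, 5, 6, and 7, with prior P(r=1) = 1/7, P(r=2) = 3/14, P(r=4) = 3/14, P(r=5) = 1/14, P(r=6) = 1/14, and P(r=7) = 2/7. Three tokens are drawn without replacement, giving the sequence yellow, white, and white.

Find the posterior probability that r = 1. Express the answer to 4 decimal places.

0.1867

For each hypothesis, P(data | H) works out to: P(data | r = 1) = (1/8)(7/7)(6/6) = 1/8; P(data | r = 2) = (2/8)(6/7)(5/6) = 5/28; P(data | r = 4) = (4/8)(4/7)(3/6) = 1/7; P(data | r = 5) = (5/8)(3/7)(2/6) = 5/56; P(data | r = 6) = (6/8)(2/7)(1/6) = 1/28; P(data | r = 7) = (7/8)(1/7)(0/6) = 0.
The prior-weighted likelihoods are 1/7 · 1/8 = 1/56, 3/14 · 5/28 = 15/392, 3/14 · 1/7 = 3/98, 1/14 · 5/56 = 5/784, 1/14 · 1/28 = 1/392, 2/7 · 0 = 0; summing to 75/784.
So P(r = 1 | data) = (1/56) / (75/784) = 14/75.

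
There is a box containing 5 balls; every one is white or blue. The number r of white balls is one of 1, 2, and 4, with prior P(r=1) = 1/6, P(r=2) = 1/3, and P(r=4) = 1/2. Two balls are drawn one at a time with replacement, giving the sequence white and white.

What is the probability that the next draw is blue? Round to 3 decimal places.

Compute the likelihood of the observed sequence for each case: P(data | r = 1) = (1/5)(1/5) = 1/25; P(data | r = 2) = (2/5)(2/5) = 4/25; P(data | r = 4) = (4/5)(4/5) = 16/25.
The prior-weighted likelihoods are 1/6 · 1/25 = 1/150, 1/3 · 4/25 = 4/75, 1/2 · 16/25 = 8/25; with total 19/50.
Dividing through by the total gives posterior P(r = 1 | data) = 1/57, P(r = 2 | data) = 8/57, P(r = 4 | data) = 16/19.
So P(blue next | data) = Σ P(blue next | H) P(H | data) = (4/5)(1/57) + (3/5)(8/57) + (1/5)(16/19) = 4/15.

0.267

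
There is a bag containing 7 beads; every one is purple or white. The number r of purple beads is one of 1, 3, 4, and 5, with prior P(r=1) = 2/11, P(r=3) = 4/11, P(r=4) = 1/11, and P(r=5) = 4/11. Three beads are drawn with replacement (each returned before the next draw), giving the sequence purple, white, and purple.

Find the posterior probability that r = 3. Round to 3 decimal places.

0.356

Under each hypothesis, the probability of the observed sequence is: P(data | r = 1) = (1/7)(6/7)(1/7) = 0.017493; P(data | r = 3) = (3/7)(4/7)(3/7) = 0.10496; P(data | r = 4) = (4/7)(3/7)(4/7) = 0.13994; P(data | r = 5) = (5/7)(2/7)(5/7) = 0.14577.
Multiplying each by its prior: 2/11 · 0.017493 = 0.0031805, 4/11 · 0.10496 = 0.038166, 1/11 · 0.13994 = 0.012722, 4/11 · 0.14577 = 0.053008; with total 0.10708.
Hence P(r = 3 | data) = (0.038166) / (0.10708) = 0.35644.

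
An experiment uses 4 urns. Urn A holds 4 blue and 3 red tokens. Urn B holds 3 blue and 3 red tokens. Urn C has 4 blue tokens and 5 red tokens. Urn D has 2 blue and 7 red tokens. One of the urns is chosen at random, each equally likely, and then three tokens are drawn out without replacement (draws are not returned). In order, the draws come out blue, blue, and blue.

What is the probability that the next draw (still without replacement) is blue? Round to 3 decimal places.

0.172

Compute the likelihood of the observed sequence for each case: P(data | urn A) = (4/7)(3/6)(2/5) = 0.11429; P(data | urn B) = (3/6)(2/5)(1/4) = 0.05; P(data | urn C) = (4/9)(3/8)(2/7) = 0.047619; P(data | urn D) = (2/9)(1/8)(0/7) = 0.
Multiplying each by its prior: 1/4 · 0.11429 = 0.028571, 1/4 · 0.05 = 0.0125, 1/4 · 0.047619 = 0.011905, 1/4 · 0 = 0; summing to 0.052976.
The posterior is then P(urn A | data) = 0.53933, P(urn B | data) = 0.23596, P(urn C | data) = 0.22472, P(urn D | data) = 0.
Averaging over the posterior, P(blue next | data) = (1/4)(0.53933) + (0)(0.23596) + (1/6)(0.22472) = 0.17228.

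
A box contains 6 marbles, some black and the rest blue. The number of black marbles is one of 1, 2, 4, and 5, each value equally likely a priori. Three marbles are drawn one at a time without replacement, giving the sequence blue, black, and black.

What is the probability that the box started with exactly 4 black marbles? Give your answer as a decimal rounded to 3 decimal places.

0.462

The likelihood of the observed sequence under each hypothesis: P(data | r = 1) = (5/6)(1/5)(0/4) = 0; P(data | r = 2) = (4/6)(2/5)(1/4) = 1/15; P(data | r = 4) = (2/6)(4/5)(3/4) = 1/5; P(data | r = 5) = (1/6)(5/5)(4/4) = 1/6.
The prior-weighted likelihoods are 1/4 · 0 = 0, 1/4 · 1/15 = 1/60, 1/4 · 1/5 = 1/20, 1/4 · 1/6 = 1/24; with total 13/120.
Therefore the posterior P(r = 4 | data) = (1/20) / (13/120) = 6/13.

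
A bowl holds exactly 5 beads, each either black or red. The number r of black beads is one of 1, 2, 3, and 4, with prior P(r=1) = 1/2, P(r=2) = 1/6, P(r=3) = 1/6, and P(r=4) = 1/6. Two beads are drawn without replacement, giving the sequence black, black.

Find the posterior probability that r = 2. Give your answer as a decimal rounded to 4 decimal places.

Compute the likelihood of the observed sequence for each case: P(data | r = 1) = (1/5)(0/4) = 0; P(data | r = 2) = (2/5)(1/4) = 1/10; P(data | r = 3) = (3/5)(2/4) = 3/10; P(data | r = 4) = (4/5)(3/4) = 3/5.
Multiplying each by its prior: 1/2 · 0 = 0, 1/6 · 1/10 = 1/60, 1/6 · 3/10 = 1/20, 1/6 · 3/5 = 1/10; with total 1/6.
So P(r = 2 | data) = (1/60) / (1/6) = 1/10.

0.1000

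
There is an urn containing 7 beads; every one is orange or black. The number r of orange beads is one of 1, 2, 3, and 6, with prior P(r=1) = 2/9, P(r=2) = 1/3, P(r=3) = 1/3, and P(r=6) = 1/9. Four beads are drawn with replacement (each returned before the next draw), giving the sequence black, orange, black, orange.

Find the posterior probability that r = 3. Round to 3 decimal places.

Compute the likelihood of the observed sequence for each case: P(data | r = 1) = (6/7)(1/7)(6/7)(1/7) = 0.014994; P(data | r = 2) = (5/7)(2/7)(5/7)(2/7) = 0.041649; P(data | r = 3) = (4/7)(3/7)(4/7)(3/7) = 0.059975; P(data | r = 6) = (1/7)(6/7)(1/7)(6/7) = 0.014994.
Multiplying each by its prior: 2/9 · 0.014994 = 0.0033319, 1/3 · 0.041649 = 0.013883, 1/3 · 0.059975 = 0.019992, 1/9 · 0.014994 = 0.001666; summing to 0.038873.
So P(r = 3 | data) = (0.019992) / (0.038873) = 0.51429.

0.514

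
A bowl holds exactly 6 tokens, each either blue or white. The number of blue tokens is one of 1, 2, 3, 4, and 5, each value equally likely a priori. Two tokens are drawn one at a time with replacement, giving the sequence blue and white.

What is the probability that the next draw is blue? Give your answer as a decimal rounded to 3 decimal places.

The likelihood of the observed sequence under each hypothesis: P(data | r = 1) = (1/6)(5/6) = 5/36; P(data | r = 2) = (2/6)(4/6) = 2/9; P(data | r = 3) = (3/6)(3/6) = 1/4; P(data | r = 4) = (4/6)(2/6) = 2/9; P(data | r = 5) = (5/6)(1/6) = 5/36.
The prior-weighted likelihoods are 1/5 · 5/36 = 1/36, 1/5 · 2/9 = 2/45, 1/5 · 1/4 = 1/20, 1/5 · 2/9 = 2/45, 1/5 · 5/36 = 1/36; with total 7/36.
Normalising, the posterior is P(r = 1 | data) = 1/7, P(r = 2 | data) = 8/35, P(r = 3 | data) = 9/35, P(r = 4 | data) = 8/35, P(r = 5 | data) = 1/7.
So P(blue next | data) = Σ P(blue next | H) P(H | data) = (1/6)(1/7) + (1/3)(8/35) + (1/2)(9/35) + (2/3)(8/35) + (5/6)(1/7) = 1/2.

0.500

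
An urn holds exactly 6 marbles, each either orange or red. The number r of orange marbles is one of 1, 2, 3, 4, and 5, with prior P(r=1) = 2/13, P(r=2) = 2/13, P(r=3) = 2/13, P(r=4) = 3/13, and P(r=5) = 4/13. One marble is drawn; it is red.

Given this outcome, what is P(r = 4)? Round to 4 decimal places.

Under each hypothesis, the probability of this draw is: P(data | r = 1) = (5/6) = 5/6; P(data | r = 2) = (4/6) = 2/3; P(data | r = 3) = (3/6) = 1/2; P(data | r = 4) = (2/6) = 1/3; P(data | r = 5) = (1/6) = 1/6.
Multiplying each by its prior: 2/13 · 5/6 = 5/39, 2/13 · 2/3 = 4/39, 2/13 · 1/2 = 1/13, 3/13 · 1/3 = 1/13, 4/13 · 1/6 = 2/39; summing to 17/39.
Hence P(r = 4 | data) = (1/13) / (17/39) = 3/17.

0.1765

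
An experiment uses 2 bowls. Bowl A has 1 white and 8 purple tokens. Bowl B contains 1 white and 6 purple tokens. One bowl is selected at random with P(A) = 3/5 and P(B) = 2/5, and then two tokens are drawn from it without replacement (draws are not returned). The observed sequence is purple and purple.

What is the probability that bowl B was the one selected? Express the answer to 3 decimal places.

0.380

The likelihood of the observed sequence under each hypothesis: P(data | bowl A) = (8/9)(7/8) = 7/9; P(data | bowl B) = (6/7)(5/6) = 5/7.
The prior-weighted likelihoods are 3/5 · 7/9 = 7/15, 2/5 · 5/7 = 2/7; these sum to 79/105.
By Bayes' rule, P(bowl B | data) = (2/7) / (79/105) = 30/79.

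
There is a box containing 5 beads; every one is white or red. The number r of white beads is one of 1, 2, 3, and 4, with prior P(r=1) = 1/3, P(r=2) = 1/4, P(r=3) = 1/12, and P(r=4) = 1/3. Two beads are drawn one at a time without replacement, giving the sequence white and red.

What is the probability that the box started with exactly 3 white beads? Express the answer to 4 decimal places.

The likelihood of the observed sequence under each hypothesis: P(data | r = 1) = (1/5)(4/4) = 1/5; P(data | r = 2) = (2/5)(3/4) = 3/10; P(data | r = 3) = (3/5)(2/4) = 3/10; P(data | r = 4) = (4/5)(1/4) = 1/5.
The prior-weighted likelihoods are 1/3 · 1/5 = 1/15, 1/4 · 3/10 = 3/40, 1/12 · 3/10 = 1/40, 1/3 · 1/5 = 1/15; summing to 7/30.
Therefore the posterior P(r = 3 | data) = (1/40) / (7/30) = 3/28.

0.1071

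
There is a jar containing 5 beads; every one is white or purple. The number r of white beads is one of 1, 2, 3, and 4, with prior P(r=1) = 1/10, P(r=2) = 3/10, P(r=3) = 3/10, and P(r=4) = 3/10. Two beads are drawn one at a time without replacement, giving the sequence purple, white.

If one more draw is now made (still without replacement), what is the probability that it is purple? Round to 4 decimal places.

Compute the likelihood of the observed sequence for each case: P(data | r = 1) = (4/5)(1/4) = 1/5; P(data | r = 2) = (3/5)(2/4) = 3/10; P(data | r = 3) = (2/5)(3/4) = 3/10; P(data | r = 4) = (1/5)(4/4) = 1/5.
The prior-weighted likelihoods are 1/10 · 1/5 = 1/50, 3/10 · 3/10 = 9/100, 3/10 · 3/10 = 9/100, 3/10 · 1/5 = 3/50; with total 13/50.
Dividing through by the total gives posterior P(r = 1 | data) = 1/13, P(r = 2 | data) = 9/26, P(r = 3 | data) = 9/26, P(r = 4 | data) = 3/13.
The predictive probability is P(purple next | data) = (1)(1/13) + (2/3)(9/26) + (1/3)(9/26) + (0)(3/13) = 11/26.

0.4231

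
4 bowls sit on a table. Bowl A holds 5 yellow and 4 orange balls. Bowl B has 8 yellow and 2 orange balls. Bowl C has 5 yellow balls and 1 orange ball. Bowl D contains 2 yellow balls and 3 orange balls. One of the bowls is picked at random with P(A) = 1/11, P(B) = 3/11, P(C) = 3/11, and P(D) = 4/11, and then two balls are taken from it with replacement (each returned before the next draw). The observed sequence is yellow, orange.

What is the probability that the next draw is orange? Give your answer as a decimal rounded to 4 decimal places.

For each hypothesis, P(data | H) works out to: P(data | bowl A) = (5/9)(4/9) = 0.24691; P(data | bowl B) = (8/10)(2/10) = 0.16; P(data | bowl C) = (5/6)(1/6) = 0.13889; P(data | bowl D) = (2/5)(3/5) = 0.24.
Multiplying each by its prior: 1/11 · 0.24691 = 0.022447, 3/11 · 0.16 = 0.043636, 3/11 · 0.13889 = 0.037879, 4/11 · 0.24 = 0.087273; summing to 0.19123.
Normalising, the posterior is P(bowl A | data) = 0.11738, P(bowl B | data) = 0.22818, P(bowl C | data) = 0.19808, P(bowl D | data) = 0.45636.
So P(orange next | data) = Σ P(orange next | H) P(H | data) = (4/9)(0.11738) + (1/5)(0.22818) + (1/6)(0.19808) + (3/5)(0.45636) = 0.40464.

0.4046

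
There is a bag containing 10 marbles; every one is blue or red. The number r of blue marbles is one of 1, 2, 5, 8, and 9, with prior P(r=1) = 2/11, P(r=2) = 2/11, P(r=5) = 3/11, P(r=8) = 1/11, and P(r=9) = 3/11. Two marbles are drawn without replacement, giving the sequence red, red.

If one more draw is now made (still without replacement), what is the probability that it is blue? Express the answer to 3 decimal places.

0.269

The likelihood of the observed sequence under each hypothesis: P(data | r = 1) = (9/10)(8/9) = 4/5; P(data | r = 2) = (8/10)(7/9) = 28/45; P(data | r = 5) = (5/10)(4/9) = 2/9; P(data | r = 8) = (2/10)(1/9) = 1/45; P(data | r = 9) = (1/10)(0/9) = 0.
Weighting by the prior gives 2/11 · 4/5 = 8/55, 2/11 · 28/45 = 56/495, 3/11 · 2/9 = 2/33, 1/11 · 1/45 = 1/495, 3/11 · 0 = 0; these sum to 53/165.
Dividing through by the total gives posterior P(r = 1 | data) = 24/53, P(r = 2 | data) = 56/159, P(r = 5 | data) = 10/53, P(r = 8 | data) = 1/159, P(r = 9 | data) = 0.
The predictive probability is P(blue next | data) = (1/8)(24/53) + (1/4)(56/159) + (5/8)(10/53) + (1)(1/159) = 57/212.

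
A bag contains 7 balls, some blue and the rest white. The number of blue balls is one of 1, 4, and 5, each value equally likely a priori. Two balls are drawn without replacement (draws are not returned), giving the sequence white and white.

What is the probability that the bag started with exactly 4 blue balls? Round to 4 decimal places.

0.1579

Compute the likelihood of the observed sequence for each case: P(data | r = 1) = (6/7)(5/6) = 5/7; P(data | r = 4) = (3/7)(2/6) = 1/7; P(data | r = 5) = (2/7)(1/6) = 1/21.
The prior-weighted likelihoods are 1/3 · 5/7 = 5/21, 1/3 · 1/7 = 1/21, 1/3 · 1/21 = 1/63; summing to 19/63.
Therefore the posterior P(r = 4 | data) = (1/21) / (19/63) = 3/19.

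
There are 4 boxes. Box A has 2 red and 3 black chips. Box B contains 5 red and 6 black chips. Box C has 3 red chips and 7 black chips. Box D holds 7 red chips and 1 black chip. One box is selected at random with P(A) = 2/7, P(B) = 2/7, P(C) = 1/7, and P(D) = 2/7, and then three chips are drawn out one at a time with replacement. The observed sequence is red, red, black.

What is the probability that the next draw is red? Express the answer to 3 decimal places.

Under each hypothesis, the probability of the observed sequence is: P(data | box A) = (2/5)(2/5)(3/5) = 0.096; P(data | box B) = (5/11)(5/11)(6/11) = 0.1127; P(data | box C) = (3/10)(3/10)(7/10) = 0.063; P(data | box D) = (7/8)(7/8)(1/8) = 0.095703.
The prior-weighted likelihoods are 2/7 · 0.096 = 0.027429, 2/7 · 0.1127 = 0.032199, 1/7 · 0.063 = 0.009, 2/7 · 0.095703 = 0.027344; these sum to 0.095972.
Dividing through by the total gives posterior P(box A | data) = 0.2858, P(box B | data) = 0.33551, P(box C | data) = 0.093778, P(box D | data) = 0.28492.
Averaging over the posterior, P(red next | data) = (2/5)(0.2858) + (5/11)(0.33551) + (3/10)(0.093778) + (7/8)(0.28492) = 0.54426.

0.544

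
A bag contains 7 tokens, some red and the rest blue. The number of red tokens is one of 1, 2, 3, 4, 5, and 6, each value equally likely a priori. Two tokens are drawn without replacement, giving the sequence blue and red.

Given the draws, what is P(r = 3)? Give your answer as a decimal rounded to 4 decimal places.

For each hypothesis, P(data | H) works out to: P(data | r = 1) = (6/7)(1/6) = 1/7; P(data | r = 2) = (5/7)(2/6) = 5/21; P(data | r = 3) = (4/7)(3/6) = 2/7; P(data | r = 4) = (3/7)(4/6) = 2/7; P(data | r = 5) = (2/7)(5/6) = 5/21; P(data | r = 6) = (1/7)(6/6) = 1/7.
The prior-weighted likelihoods are 1/6 · 1/7 = 1/42, 1/6 · 5/21 = 5/126, 1/6 · 2/7 = 1/21, 1/6 · 2/7 = 1/21, 1/6 · 5/21 = 5/126, 1/6 · 1/7 = 1/42; with total 2/9.
Hence P(r = 3 | data) = (1/21) / (2/9) = 3/14.

0.2143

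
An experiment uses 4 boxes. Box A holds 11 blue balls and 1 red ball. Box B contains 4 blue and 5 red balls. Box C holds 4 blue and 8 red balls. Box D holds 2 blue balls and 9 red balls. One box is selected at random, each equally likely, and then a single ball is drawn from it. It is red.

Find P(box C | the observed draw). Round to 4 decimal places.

Under each hypothesis, the probability of this draw is: P(data | box A) = (1/12) = 0.083333; P(data | box B) = (5/9) = 0.55556; P(data | box C) = (8/12) = 0.66667; P(data | box D) = (9/11) = 0.81818.
Weighting by the prior gives 1/4 · 0.083333 = 0.020833, 1/4 · 0.55556 = 0.13889, 1/4 · 0.66667 = 0.16667, 1/4 · 0.81818 = 0.20455; these sum to 0.53093.
Hence P(box C | data) = (0.16667) / (0.53093) = 0.31391.

0.3139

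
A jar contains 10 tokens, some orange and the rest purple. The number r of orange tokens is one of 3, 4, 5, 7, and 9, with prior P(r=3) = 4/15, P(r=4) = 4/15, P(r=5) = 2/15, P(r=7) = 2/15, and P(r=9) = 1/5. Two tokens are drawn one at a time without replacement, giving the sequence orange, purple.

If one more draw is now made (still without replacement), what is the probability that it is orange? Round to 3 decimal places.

Compute the likelihood of the observed sequence for each case: P(data | r = 3) = (3/10)(7/9) = 0.23333; P(data | r = 4) = (4/10)(6/9) = 0.26667; P(data | r = 5) = (5/10)(5/9) = 0.27778; P(data | r = 7) = (7/10)(3/9) = 0.23333; P(data | r = 9) = (9/10)(1/9) = 0.1.
Weighting by the prior gives 4/15 · 0.23333 = 0.062222, 4/15 · 0.26667 = 0.071111, 2/15 · 0.27778 = 0.037037, 2/15 · 0.23333 = 0.031111, 1/5 · 0.1 = 0.02; summing to 0.22148.
The posterior is then P(r = 3 | data) = 0.28094, P(r = 4 | data) = 0.32107, P(r = 5 | data) = 0.16722, P(r = 7 | data) = 0.14047, P(r = 9 | data) = 0.090301.
The predictive probability is P(orange next | data) = (1/4)(0.28094) + (3/8)(0.32107) + (1/2)(0.16722) + (3/4)(0.14047) + (1)(0.090301) = 0.4699.

0.470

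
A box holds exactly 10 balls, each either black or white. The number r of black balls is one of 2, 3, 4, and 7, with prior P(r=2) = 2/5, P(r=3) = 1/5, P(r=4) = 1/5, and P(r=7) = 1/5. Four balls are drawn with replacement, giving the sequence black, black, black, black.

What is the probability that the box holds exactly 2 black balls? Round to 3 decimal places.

Compute the likelihood of the observed sequence for each case: P(data | r = 2) = (2/10)(2/10)(2/10)(2/10) = 0.0016; P(data | r = 3) = (3/10)(3/10)(3/10)(3/10) = 0.0081; P(data | r = 4) = (4/10)(4/10)(4/10)(4/10) = 0.0256; P(data | r = 7) = (7/10)(7/10)(7/10)(7/10) = 0.2401.
The prior-weighted likelihoods are 2/5 · 0.0016 = 0.00064, 1/5 · 0.0081 = 0.00162, 1/5 · 0.0256 = 0.00512, 1/5 · 0.2401 = 0.04802; with total 0.0554.
Hence P(r = 2 | data) = (0.00064) / (0.0554) = 0.011552.

0.012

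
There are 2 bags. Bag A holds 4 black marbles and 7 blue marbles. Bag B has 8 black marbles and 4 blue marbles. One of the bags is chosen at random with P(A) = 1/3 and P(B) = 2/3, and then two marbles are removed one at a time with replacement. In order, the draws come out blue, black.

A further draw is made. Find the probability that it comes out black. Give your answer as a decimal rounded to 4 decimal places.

Under each hypothesis, the probability of the observed sequence is: P(data | bag A) = (7/11)(4/11) = 0.2314; P(data | bag B) = (4/12)(8/12) = 0.22222.
The prior-weighted likelihoods are 1/3 · 0.2314 = 0.077135, 2/3 · 0.22222 = 0.14815; with total 0.22528.
Normalising, the posterior is P(bag A | data) = 0.34239, P(bag B | data) = 0.65761.
Averaging over the posterior, P(black next | data) = (4/11)(0.34239) + (2/3)(0.65761) = 0.56291.

0.5629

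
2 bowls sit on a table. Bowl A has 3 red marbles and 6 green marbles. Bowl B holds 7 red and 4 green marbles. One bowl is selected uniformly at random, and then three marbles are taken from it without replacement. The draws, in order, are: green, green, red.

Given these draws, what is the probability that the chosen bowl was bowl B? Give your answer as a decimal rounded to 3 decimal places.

0.322

Compute the likelihood of the observed sequence for each case: P(data | bowl A) = (6/9)(5/8)(3/7) = 0.17857; P(data | bowl B) = (4/11)(3/10)(7/9) = 0.084848.
Weighting by the prior gives 1/2 · 0.17857 = 0.089286, 1/2 · 0.084848 = 0.042424; with total 0.13171.
So P(bowl B | data) = (0.042424) / (0.13171) = 0.3221.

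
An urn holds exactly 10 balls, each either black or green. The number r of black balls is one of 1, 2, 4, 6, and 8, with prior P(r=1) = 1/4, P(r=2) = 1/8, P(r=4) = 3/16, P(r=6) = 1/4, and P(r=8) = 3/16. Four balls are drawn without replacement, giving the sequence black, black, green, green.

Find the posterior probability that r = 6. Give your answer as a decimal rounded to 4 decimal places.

Under each hypothesis, the probability of the observed sequence is: P(data | r = 1) = (1/10)(0/9) = 0; P(data | r = 2) = (2/10)(1/9)(8/8)(7/7) = 1/45; P(data | r = 4) = (4/10)(3/9)(6/8)(5/7) = 1/14; P(data | r = 6) = (6/10)(5/9)(4/8)(3/7) = 1/14; P(data | r = 8) = (8/10)(7/9)(2/8)(1/7) = 1/45.
Multiplying each by its prior: 1/4 · 0 = 0, 1/8 · 1/45 = 1/360, 3/16 · 1/14 = 3/224, 1/4 · 1/14 = 1/56, 3/16 · 1/45 = 1/240; with total 11/288.
So P(r = 6 | data) = (1/56) / (11/288) = 36/77.

0.4675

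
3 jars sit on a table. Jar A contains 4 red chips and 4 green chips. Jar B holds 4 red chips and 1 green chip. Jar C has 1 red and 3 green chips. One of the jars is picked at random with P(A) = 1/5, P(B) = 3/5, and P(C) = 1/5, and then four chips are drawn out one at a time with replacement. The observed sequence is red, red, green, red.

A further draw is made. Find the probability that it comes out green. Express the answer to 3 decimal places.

0.266

The likelihood of the observed sequence under each hypothesis: P(data | jar A) = (4/8)(4/8)(4/8)(4/8) = 0.0625; P(data | jar B) = (4/5)(4/5)(1/5)(4/5) = 0.1024; P(data | jar C) = (1/4)(1/4)(3/4)(1/4) = 0.011719.
The prior-weighted likelihoods are 1/5 · 0.0625 = 0.0125, 3/5 · 0.1024 = 0.06144, 1/5 · 0.011719 = 0.0023437; summing to 0.076284.
Dividing through by the total gives posterior P(jar A | data) = 0.16386, P(jar B | data) = 0.80541, P(jar C | data) = 0.030724.
So P(green next | data) = Σ P(green next | H) P(H | data) = (1/2)(0.16386) + (1/5)(0.80541) + (3/4)(0.030724) = 0.26606.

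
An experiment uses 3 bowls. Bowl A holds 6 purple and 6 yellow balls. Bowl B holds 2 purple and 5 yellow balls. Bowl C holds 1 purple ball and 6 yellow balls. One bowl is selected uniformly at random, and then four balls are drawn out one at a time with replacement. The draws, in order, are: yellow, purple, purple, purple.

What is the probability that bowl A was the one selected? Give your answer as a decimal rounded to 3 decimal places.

The likelihood of the observed sequence under each hypothesis: P(data | bowl A) = (6/12)(6/12)(6/12)(6/12) = 0.0625; P(data | bowl B) = (5/7)(2/7)(2/7)(2/7) = 0.01666; P(data | bowl C) = (6/7)(1/7)(1/7)(1/7) = 0.002499.
Weighting by the prior gives 1/3 · 0.0625 = 0.020833, 1/3 · 0.01666 = 0.0055532, 1/3 · 0.002499 = 0.00083299; with total 0.02722.
Hence P(bowl A | data) = (0.020833) / (0.02722) = 0.76538.

0.765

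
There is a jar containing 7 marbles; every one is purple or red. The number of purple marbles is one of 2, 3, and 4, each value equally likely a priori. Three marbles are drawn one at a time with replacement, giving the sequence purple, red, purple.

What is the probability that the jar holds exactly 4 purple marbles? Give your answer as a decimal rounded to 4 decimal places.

0.4615

Compute the likelihood of the observed sequence for each case: P(data | r = 2) = (2/7)(5/7)(2/7) = 0.058309; P(data | r = 3) = (3/7)(4/7)(3/7) = 0.10496; P(data | r = 4) = (4/7)(3/7)(4/7) = 0.13994.
The prior-weighted likelihoods are 1/3 · 0.058309 = 0.019436, 1/3 · 0.10496 = 0.034985, 1/3 · 0.13994 = 0.046647; these sum to 0.10107.
Therefore the posterior P(r = 4 | data) = (0.046647) / (0.10107) = 0.46154.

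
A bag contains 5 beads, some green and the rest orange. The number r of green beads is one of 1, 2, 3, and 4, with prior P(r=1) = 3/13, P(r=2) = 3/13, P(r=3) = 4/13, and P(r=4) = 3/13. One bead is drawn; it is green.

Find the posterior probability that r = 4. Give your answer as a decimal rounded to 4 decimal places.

0.3636

Compute the likelihood of this draw for each case: P(data | r = 1) = (1/5) = 1/5; P(data | r = 2) = (2/5) = 2/5; P(data | r = 3) = (3/5) = 3/5; P(data | r = 4) = (4/5) = 4/5.
Multiplying each by its prior: 3/13 · 1/5 = 3/65, 3/13 · 2/5 = 6/65, 4/13 · 3/5 = 12/65, 3/13 · 4/5 = 12/65; these sum to 33/65.
So P(r = 4 | data) = (12/65) / (33/65) = 4/11.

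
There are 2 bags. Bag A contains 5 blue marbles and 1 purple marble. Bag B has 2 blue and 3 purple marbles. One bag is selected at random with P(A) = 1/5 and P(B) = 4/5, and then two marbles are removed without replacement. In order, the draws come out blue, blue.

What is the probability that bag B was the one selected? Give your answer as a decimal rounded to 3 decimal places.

The likelihood of the observed sequence under each hypothesis: P(data | bag A) = (5/6)(4/5) = 2/3; P(data | bag B) = (2/5)(1/4) = 1/10.
The prior-weighted likelihoods are 1/5 · 2/3 = 2/15, 4/5 · 1/10 = 2/25; these sum to 16/75.
By Bayes' rule, P(bag B | data) = (2/25) / (16/75) = 3/8.

0.375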